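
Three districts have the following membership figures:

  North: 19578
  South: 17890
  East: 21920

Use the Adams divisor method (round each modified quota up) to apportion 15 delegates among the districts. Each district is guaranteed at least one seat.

Standard divisor 59388/15 ≈ 3959.2; standard quotas: North 4.945, South 4.519, East 5.536.
Rounding up gives 5, 5, 6 = 16 seats, so the divisor must be adjusted.
With modified divisor 4430: modified quotas North 4.419, South 4.038, East 4.948.
Rounding up: North 5, South 5, East 5 (total 15).

North: 5, South: 5, East: 5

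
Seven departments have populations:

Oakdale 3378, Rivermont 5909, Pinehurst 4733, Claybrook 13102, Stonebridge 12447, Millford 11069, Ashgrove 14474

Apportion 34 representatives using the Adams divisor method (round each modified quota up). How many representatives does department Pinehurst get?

Standard divisor 65112/34 ≈ 1915.059; standard quotas: Oakdale 1.764, Rivermont 3.086, Pinehurst 2.471, Claybrook 6.842, Stonebridge 6.500, Millford 5.780, Ashgrove 7.558.
Rounding up gives 2, 4, 3, 7, 7, 6, 8 = 37 seats, so the divisor must be adjusted.
With modified divisor 2100: modified quotas Oakdale 1.609, Rivermont 2.814, Pinehurst 2.254, Claybrook 6.239, Stonebridge 5.927, Millford 5.271, Ashgrove 6.892.
Rounding up: Oakdale 2, Rivermont 3, Pinehurst 3, Claybrook 7, Stonebridge 6, Millford 6, Ashgrove 7 (total 34).
Pinehurst receives 3.

3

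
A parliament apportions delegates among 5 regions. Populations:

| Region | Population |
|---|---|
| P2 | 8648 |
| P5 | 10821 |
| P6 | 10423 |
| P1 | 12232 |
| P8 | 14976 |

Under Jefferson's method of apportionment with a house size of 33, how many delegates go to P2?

Standard divisor 57100/33 ≈ 1730.303; standard quotas: P2 4.998, P5 6.254, P6 6.024, P1 7.069, P8 8.655.
Rounding down gives 4, 6, 6, 7, 8 = 31 seats, so the divisor must be adjusted.
With modified divisor 1600: modified quotas P2 5.405, P5 6.763, P6 6.514, P1 7.645, P8 9.360.
Rounding down: P2 5, P5 6, P6 6, P1 7, P8 9 (total 33).
P2 receives 5.

5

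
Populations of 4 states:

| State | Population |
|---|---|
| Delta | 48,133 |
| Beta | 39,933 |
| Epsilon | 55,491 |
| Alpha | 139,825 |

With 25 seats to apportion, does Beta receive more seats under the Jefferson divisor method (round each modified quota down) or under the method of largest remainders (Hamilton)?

Jefferson: Delta 4, Beta 3, Epsilon 5, Alpha 13.
Hamilton: Delta 4, Beta 4, Epsilon 5, Alpha 12.
Beta gets 3 under Jefferson and 4 under Hamilton.

Hamilton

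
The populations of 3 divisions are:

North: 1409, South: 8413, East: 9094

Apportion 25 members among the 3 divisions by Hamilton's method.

The standard divisor is 18916/25 ≈ 756.64.
Standard quotas: North 1.8622, South 11.1189, East 12.0189.
Lower quotas: North 1, South 11, East 12 (sum 24, leaving 1 seat).
Remainders in descending order: North 0.8622, South 0.1189, East 0.0189.
Largest remainder: North receives the extra seat.

North: 2; South: 11; East: 12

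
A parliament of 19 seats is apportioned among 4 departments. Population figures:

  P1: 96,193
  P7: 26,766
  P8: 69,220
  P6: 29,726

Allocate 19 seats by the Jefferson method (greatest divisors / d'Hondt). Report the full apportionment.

Standard divisor 221905/19 ≈ 11679.211; standard quotas: P1 8.236, P7 2.292, P8 5.927, P6 2.545.
Rounding down gives 8, 2, 5, 2 = 17 seats, so the divisor must be adjusted.
With modified divisor 10300: modified quotas P1 9.339, P7 2.599, P8 6.720, P6 2.886.
Rounding down: P1 9, P7 2, P8 6, P6 2 (total 19).

P1 9, P7 2, P8 6, P6 2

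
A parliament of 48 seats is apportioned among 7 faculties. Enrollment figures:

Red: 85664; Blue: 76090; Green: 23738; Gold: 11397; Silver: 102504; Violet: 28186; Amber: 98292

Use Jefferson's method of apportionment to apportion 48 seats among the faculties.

Red: 10, Blue: 9, Green: 2, Gold: 1, Silver: 12, Violet: 3, Amber: 11

Standard divisor 425871/48 ≈ 8872.312; standard quotas: Red 9.655, Blue 8.576, Green 2.676, Gold 1.285, Silver 11.553, Violet 3.177, Amber 11.079.
Rounding down gives 9, 8, 2, 1, 11, 3, 11 = 45 seats, so the divisor must be adjusted.
With modified divisor 8300: modified quotas Red 10.321, Blue 9.167, Green 2.860, Gold 1.373, Silver 12.350, Violet 3.396, Amber 11.842.
Rounding down: Red 10, Blue 9, Green 2, Gold 1, Silver 12, Violet 3, Amber 11 (total 48).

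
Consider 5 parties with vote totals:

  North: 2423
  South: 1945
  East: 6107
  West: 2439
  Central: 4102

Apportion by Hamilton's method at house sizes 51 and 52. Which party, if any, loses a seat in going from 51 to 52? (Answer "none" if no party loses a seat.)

West

At 51 seats: North 7, South 6, East 18, West 8, Central 12.
At 52 seats: North 7, South 6, East 19, West 7, Central 13.
West drops from 8 to 7.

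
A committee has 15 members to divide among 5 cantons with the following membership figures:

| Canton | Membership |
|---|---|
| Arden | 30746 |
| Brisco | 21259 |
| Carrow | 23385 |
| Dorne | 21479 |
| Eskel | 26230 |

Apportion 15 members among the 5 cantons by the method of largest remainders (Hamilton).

Standard divisor: 123099 ÷ 15 ≈ 8206.6.
Standard quotas: Arden 3.7465, Brisco 2.5905, Carrow 2.8495, Dorne 2.6173, Eskel 3.1962.
Lower quotas: Arden 3, Brisco 2, Carrow 2, Dorne 2, Eskel 3 (sum 12, leaving 3 seats).
Remainders in descending order: Carrow 0.8495, Arden 0.7465, Dorne 0.6173, Brisco 0.5905, Eskel 0.1962.
The surplus seats go to Carrow, Arden, Dorne.

Arden 4, Brisco 2, Carrow 3, Dorne 3, Eskel 3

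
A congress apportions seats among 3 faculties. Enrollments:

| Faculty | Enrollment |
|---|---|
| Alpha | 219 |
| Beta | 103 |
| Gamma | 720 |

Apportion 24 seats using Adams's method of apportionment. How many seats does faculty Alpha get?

Standard divisor 1042/24 ≈ 43.417; standard quotas: Alpha 5.044, Beta 2.372, Gamma 16.583.
Rounding up gives 6, 3, 17 = 26 seats, so the divisor must be adjusted.
With modified divisor 46: modified quotas Alpha 4.761, Beta 2.239, Gamma 15.652.
Rounding up: Alpha 5, Beta 3, Gamma 16 (total 24).
Alpha receives 5.

5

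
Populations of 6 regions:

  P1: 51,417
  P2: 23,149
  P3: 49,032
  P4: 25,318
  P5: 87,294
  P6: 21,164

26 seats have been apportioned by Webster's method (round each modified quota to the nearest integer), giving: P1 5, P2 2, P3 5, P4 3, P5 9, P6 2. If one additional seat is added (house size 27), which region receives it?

Priority for the next seat is population ÷ (current seats + 0.5).
Priorities: P1 9348.545, P2 9259.600, P3 8914.909, P4 7233.714, P5 9188.842, P6 8465.600.
Highest priority: P1.

P1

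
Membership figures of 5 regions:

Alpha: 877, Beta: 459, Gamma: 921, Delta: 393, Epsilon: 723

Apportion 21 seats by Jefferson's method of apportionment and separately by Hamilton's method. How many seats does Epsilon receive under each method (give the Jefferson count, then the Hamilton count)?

Jefferson: Alpha 6, Beta 3, Gamma 6, Delta 2, Epsilon 4.
Hamilton: Alpha 5, Beta 3, Gamma 6, Delta 2, Epsilon 5.
Epsilon gets 4 under Jefferson and 5 under Hamilton.

4 and 5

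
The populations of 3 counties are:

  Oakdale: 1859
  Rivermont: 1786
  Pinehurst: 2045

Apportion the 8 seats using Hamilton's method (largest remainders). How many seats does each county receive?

Oakdale: 3, Rivermont: 2, Pinehurst: 3

The standard divisor is 5690/8 ≈ 711.25.
Standard quotas: Oakdale 2.614, Rivermont 2.511, Pinehurst 2.875.
Lower quotas: Oakdale 2, Rivermont 2, Pinehurst 2 (sum 6, leaving 2 seats).
Remainders in descending order: Pinehurst 0.875, Oakdale 0.614, Rivermont 0.511.
Largest remainders: Pinehurst, Oakdale receive the extra seats.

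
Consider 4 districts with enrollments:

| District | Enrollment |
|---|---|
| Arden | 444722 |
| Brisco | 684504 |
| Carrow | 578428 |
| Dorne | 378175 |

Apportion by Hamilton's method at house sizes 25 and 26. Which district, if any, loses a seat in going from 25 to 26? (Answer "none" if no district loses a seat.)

At 25 seats: Arden 5, Brisco 8, Carrow 7, Dorne 5.
At 26 seats: Arden 6, Brisco 8, Carrow 7, Dorne 5.
No district's allocation decreased.

none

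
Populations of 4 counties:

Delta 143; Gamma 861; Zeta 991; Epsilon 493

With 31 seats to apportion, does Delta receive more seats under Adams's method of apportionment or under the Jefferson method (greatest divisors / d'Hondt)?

Adams: Delta 2, Gamma 11, Zeta 12, Epsilon 6.
Jefferson: Delta 1, Gamma 11, Zeta 13, Epsilon 6.
Delta gets 2 under Adams and 1 under Jefferson.

Adams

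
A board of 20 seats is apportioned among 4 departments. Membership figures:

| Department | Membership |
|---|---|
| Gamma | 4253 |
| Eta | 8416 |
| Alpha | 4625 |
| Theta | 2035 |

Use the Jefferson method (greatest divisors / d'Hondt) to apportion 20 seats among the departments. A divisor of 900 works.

Gamma 4; Eta 9; Alpha 5; Theta 2

With modified divisor 900: modified quotas Gamma 4.726, Eta 9.351, Alpha 5.139, Theta 2.261.
Rounding down: Gamma 4, Eta 9, Alpha 5, Theta 2 (total 20).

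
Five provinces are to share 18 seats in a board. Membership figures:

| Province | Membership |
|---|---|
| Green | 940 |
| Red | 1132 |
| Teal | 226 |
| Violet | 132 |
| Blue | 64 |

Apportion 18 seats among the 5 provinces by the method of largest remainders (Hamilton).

Total 2494; standard divisor 2494/18 ≈ 138.556.
Standard quotas: Green 6.784, Red 8.170, Teal 1.631, Violet 0.953, Blue 0.462.
Lower quotas: Green 6, Red 8, Teal 1, Violet 0, Blue 0 (sum 15, leaving 3 seats).
Remainders in descending order: Violet 0.953, Green 0.784, Teal 0.631, Blue 0.462, Red 0.170.
Largest remainders: Violet, Green, Teal receive the extra seats.

Green: 7, Red: 8, Teal: 2, Violet: 1, Blue: 0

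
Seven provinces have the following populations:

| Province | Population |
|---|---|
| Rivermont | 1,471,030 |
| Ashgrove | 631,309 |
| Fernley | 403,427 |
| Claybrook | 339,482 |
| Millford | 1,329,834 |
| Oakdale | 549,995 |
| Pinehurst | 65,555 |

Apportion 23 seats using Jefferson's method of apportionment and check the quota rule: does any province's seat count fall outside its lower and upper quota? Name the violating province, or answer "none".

none

Standard quotas: Rivermont 7.062, Ashgrove 3.031, Fernley 1.937, Claybrook 1.630, Millford 6.385, Oakdale 2.641, Pinehurst 0.315.
Jefferson allocation: Rivermont 8, Ashgrove 3, Fernley 2, Claybrook 1, Millford 7, Oakdale 2, Pinehurst 0.
Every allocation lies between the lower and upper quota.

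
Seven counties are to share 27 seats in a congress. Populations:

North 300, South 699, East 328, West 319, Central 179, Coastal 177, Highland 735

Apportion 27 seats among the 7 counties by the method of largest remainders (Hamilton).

North 3, South 7, East 3, West 3, Central 2, Coastal 2, Highland 7

Total 2737; standard divisor 2737/27 ≈ 101.37.
Standard quotas: North 2.959, South 6.896, East 3.236, West 3.147, Central 1.766, Coastal 1.746, Highland 7.251.
Lower quotas: North 2, South 6, East 3, West 3, Central 1, Coastal 1, Highland 7 (sum 23, leaving 4 seats).
Remainders in descending order: North 0.959, South 0.896, Central 0.766, Coastal 0.746, Highland 0.251, East 0.236, West 0.147.
Largest remainders: North, South, Central, Coastal receive the extra seats.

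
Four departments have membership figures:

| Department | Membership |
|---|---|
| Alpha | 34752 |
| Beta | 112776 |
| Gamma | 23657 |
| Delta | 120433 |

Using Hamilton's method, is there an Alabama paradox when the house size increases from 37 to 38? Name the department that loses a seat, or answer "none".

At 37 seats: Alpha 5, Beta 14, Gamma 3, Delta 15.
At 38 seats: Alpha 4, Beta 15, Gamma 3, Delta 16.
Alpha drops from 5 to 4.

Alpha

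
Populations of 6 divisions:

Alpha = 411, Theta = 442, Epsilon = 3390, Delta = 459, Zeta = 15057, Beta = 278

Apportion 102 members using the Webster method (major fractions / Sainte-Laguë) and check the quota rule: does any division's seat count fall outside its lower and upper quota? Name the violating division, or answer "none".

Standard quotas: Alpha 2.092, Theta 2.250, Epsilon 17.257, Delta 2.337, Zeta 76.649, Beta 1.415.
Webster allocation: Alpha 2, Theta 2, Epsilon 17, Delta 2, Zeta 78, Beta 1.
Zeta has quota 76.649 (lower 76, upper 77) but receives 78 — outside the quota interval.

Zeta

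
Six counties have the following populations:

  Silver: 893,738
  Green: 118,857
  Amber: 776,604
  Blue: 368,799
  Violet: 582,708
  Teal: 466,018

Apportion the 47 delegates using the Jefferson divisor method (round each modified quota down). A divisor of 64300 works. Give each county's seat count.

Silver: 13; Green: 1; Amber: 12; Blue: 5; Violet: 9; Teal: 7

With modified divisor 64300: modified quotas Silver 13.900, Green 1.848, Amber 12.078, Blue 5.736, Violet 9.062, Teal 7.248.
Rounding down: Silver 13, Green 1, Amber 12, Blue 5, Violet 9, Teal 7 (total 47).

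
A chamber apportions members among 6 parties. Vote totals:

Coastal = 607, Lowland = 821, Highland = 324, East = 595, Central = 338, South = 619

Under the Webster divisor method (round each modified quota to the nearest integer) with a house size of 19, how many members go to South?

Standard divisor 3304/19 ≈ 173.895; standard quotas: Coastal 3.491, Lowland 4.721, Highland 1.863, East 3.422, Central 1.944, South 3.560.
Rounding to the nearest integer gives Coastal 3, Lowland 5, Highland 2, East 3, Central 2, South 4 — total 19, matching the house size, so no adjustment is needed.
South receives 4.

4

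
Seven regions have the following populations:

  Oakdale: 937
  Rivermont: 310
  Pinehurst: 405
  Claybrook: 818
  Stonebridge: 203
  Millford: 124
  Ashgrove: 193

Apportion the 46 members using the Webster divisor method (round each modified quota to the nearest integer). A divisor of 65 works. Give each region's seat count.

With modified divisor 65: modified quotas Oakdale 14.415, Rivermont 4.769, Pinehurst 6.231, Claybrook 12.585, Stonebridge 3.123, Millford 1.908, Ashgrove 2.969.
Rounding to the nearest integer: Oakdale 14, Rivermont 5, Pinehurst 6, Claybrook 13, Stonebridge 3, Millford 2, Ashgrove 3 (total 46).

Oakdale=14, Rivermont=5, Pinehurst=6, Claybrook=13, Stonebridge=3, Millford=2, Ashgrove=3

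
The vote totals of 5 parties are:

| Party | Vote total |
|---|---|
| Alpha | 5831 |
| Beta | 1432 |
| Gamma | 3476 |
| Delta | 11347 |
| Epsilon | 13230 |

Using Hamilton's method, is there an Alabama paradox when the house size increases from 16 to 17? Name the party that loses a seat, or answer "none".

none

At 16 seats: Alpha 3, Beta 1, Gamma 1, Delta 5, Epsilon 6.
At 17 seats: Alpha 3, Beta 1, Gamma 2, Delta 5, Epsilon 6.
No party's allocation decreased.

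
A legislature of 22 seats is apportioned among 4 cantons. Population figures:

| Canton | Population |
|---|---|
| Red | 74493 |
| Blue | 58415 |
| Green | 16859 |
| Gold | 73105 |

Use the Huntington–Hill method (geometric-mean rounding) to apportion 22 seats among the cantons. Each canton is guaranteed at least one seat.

Red: 7, Blue: 6, Green: 2, Gold: 7

With divisor 10310: modified quotas Red 7.225, Blue 5.666, Green 1.635, Gold 7.091.
Geometric-mean thresholds: Red √(7·8)=7.483, Blue √(5·6)=5.477, Green √(1·2)=1.414, Gold √(7·8)=7.483.
Each quota rounded against its threshold gives Red 7, Blue 6, Green 2, Gold 7 (total 22).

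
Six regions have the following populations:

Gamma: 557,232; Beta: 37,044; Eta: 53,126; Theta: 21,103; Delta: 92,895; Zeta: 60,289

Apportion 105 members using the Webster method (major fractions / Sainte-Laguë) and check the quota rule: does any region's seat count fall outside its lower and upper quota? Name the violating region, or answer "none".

Standard quotas: Gamma 71.206, Beta 4.734, Eta 6.789, Theta 2.697, Delta 11.871, Zeta 7.704.
Webster allocation: Gamma 70, Beta 5, Eta 7, Theta 3, Delta 12, Zeta 8.
Gamma has quota 71.206 (lower 71, upper 72) but receives 70 — outside the quota interval.

Gamma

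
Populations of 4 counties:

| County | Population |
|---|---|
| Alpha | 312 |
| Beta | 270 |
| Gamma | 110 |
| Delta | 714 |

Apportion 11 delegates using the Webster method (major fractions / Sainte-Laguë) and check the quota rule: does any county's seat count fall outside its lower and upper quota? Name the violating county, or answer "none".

Standard quotas: Alpha 2.441, Beta 2.112, Gamma 0.861, Delta 5.586.
Webster allocation: Alpha 2, Beta 2, Gamma 1, Delta 6.
Every allocation lies between the lower and upper quota.

none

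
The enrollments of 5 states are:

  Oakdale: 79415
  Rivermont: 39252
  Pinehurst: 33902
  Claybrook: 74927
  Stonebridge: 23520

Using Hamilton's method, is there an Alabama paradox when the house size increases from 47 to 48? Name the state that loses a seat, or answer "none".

At 47 seats: Oakdale 15, Rivermont 7, Pinehurst 6, Claybrook 14, Stonebridge 5.
At 48 seats: Oakdale 15, Rivermont 8, Pinehurst 6, Claybrook 14, Stonebridge 5.
No state's allocation decreased.

none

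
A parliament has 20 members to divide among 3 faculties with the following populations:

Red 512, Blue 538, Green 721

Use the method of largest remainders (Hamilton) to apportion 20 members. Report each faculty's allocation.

Red=6; Blue=6; Green=8

The standard divisor is 1771/20 ≈ 88.55.
Standard quotas: Red 5.782, Blue 6.076, Green 8.142.
Lower quotas: Red 5, Blue 6, Green 8 (sum 19, leaving 1 seat).
Remainders in descending order: Red 0.782, Green 0.142, Blue 0.076.
The surplus seat goes to Red.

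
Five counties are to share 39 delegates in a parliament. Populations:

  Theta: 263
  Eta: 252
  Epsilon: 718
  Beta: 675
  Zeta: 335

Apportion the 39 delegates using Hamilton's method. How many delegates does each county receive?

Total 2243; standard divisor 2243/39 ≈ 57.513.
Standard quotas: Theta 4.573, Eta 4.382, Epsilon 12.484, Beta 11.737, Zeta 5.825.
Lower quotas: Theta 4, Eta 4, Epsilon 12, Beta 11, Zeta 5 (sum 36, leaving 3 seats).
Remainders in descending order: Zeta 0.825, Beta 0.737, Theta 0.573, Epsilon 0.484, Eta 0.382.
The surplus seats go to Zeta, Beta, Theta.

Theta 5, Eta 4, Epsilon 12, Beta 12, Zeta 6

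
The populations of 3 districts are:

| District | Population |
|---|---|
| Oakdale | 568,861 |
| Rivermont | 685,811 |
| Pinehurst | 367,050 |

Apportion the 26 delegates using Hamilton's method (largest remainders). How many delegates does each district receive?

Oakdale 9; Rivermont 11; Pinehurst 6

Total 1621722; standard divisor 1621722/26 ≈ 62373.923.
Standard quotas: Oakdale 9.1202, Rivermont 10.9952, Pinehurst 5.8847.
Lower quotas: Oakdale 9, Rivermont 10, Pinehurst 5 (sum 24, leaving 2 seats).
Remainders in descending order: Rivermont 0.9952, Pinehurst 0.8847, Oakdale 0.1202.
Largest remainders: Rivermont, Pinehurst receive the extra seats.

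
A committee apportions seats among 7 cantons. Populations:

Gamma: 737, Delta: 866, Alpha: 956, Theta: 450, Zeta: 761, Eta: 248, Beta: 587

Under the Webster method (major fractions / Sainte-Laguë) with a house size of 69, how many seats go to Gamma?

Standard divisor 4605/69 ≈ 66.739; standard quotas: Gamma 11.043, Delta 12.976, Alpha 14.324, Theta 6.743, Zeta 11.403, Eta 3.716, Beta 8.795.
Rounding to the nearest integer gives Gamma 11, Delta 13, Alpha 14, Theta 7, Zeta 11, Eta 4, Beta 9 — total 69, matching the house size, so no adjustment is needed.
Gamma receives 11.

11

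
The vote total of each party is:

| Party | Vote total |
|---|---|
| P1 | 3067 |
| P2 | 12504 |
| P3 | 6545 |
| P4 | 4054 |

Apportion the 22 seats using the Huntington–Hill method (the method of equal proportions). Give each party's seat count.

With divisor 1194: modified quotas P1 2.569, P2 10.472, P3 5.482, P4 3.395.
Geometric-mean thresholds: P1 √(2·3)=2.449, P2 √(10·11)=10.488, P3 √(5·6)=5.477, P4 √(3·4)=3.464.
Each quota rounded against its threshold gives P1 3, P2 10, P3 6, P4 3 (total 22).

P1=3, P2=10, P3=6, P4=3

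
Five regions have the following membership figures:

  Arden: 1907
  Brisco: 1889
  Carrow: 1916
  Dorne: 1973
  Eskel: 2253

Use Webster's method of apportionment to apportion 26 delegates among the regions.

Arden=5; Brisco=5; Carrow=5; Dorne=5; Eskel=6

Standard divisor 9938/26 ≈ 382.231; standard quotas: Arden 4.989, Brisco 4.942, Carrow 5.013, Dorne 5.162, Eskel 5.894.
Rounding to the nearest integer gives Arden 5, Brisco 5, Carrow 5, Dorne 5, Eskel 6 — total 26, matching the house size, so no adjustment is needed.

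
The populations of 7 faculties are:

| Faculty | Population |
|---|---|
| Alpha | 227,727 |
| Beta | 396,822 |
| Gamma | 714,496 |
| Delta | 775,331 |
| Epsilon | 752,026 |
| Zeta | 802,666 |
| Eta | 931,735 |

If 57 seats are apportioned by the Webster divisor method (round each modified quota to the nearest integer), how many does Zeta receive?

Standard divisor 4600803/57 ≈ 80715.842; standard quotas: Alpha 2.821, Beta 4.916, Gamma 8.852, Delta 9.606, Epsilon 9.317, Zeta 9.944, Eta 11.543.
Rounding to the nearest integer gives 3, 5, 9, 10, 9, 10, 12 = 58 seats, so the divisor must be adjusted.
With modified divisor 81300: modified quotas Alpha 2.801, Beta 4.881, Gamma 8.788, Delta 9.537, Epsilon 9.250, Zeta 9.873, Eta 11.460.
Rounding to the nearest integer: Alpha 3, Beta 5, Gamma 9, Delta 10, Epsilon 9, Zeta 10, Eta 11 (total 57).
Zeta receives 10.

10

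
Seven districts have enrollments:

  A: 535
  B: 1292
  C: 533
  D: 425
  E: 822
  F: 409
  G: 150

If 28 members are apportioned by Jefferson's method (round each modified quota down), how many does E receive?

6

Standard divisor 4166/28 ≈ 148.786; standard quotas: A 3.596, B 8.684, C 3.582, D 2.856, E 5.525, F 2.749, G 1.008.
Rounding down gives 3, 8, 3, 2, 5, 2, 1 = 24 seats, so the divisor must be adjusted.
With modified divisor 135: modified quotas A 3.963, B 9.570, C 3.948, D 3.148, E 6.089, F 3.030, G 1.111.
Rounding down: A 3, B 9, C 3, D 3, E 6, F 3, G 1 (total 28).
E receives 6.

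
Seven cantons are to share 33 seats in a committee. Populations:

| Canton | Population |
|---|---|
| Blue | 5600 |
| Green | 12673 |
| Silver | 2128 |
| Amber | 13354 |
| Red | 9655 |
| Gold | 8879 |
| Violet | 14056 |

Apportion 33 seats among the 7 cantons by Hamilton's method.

Standard divisor: 66345 ÷ 33 ≈ 2010.455.
Standard quotas: Blue 2.7854, Green 6.3035, Silver 1.0585, Amber 6.6423, Red 4.8024, Gold 4.4164, Violet 6.9915.
Lower quotas: Blue 2, Green 6, Silver 1, Amber 6, Red 4, Gold 4, Violet 6 (sum 29, leaving 4 seats).
Remainders in descending order: Violet 0.9915, Red 0.8024, Blue 0.7854, Amber 0.6423, Gold 0.4164, Green 0.3035, Silver 0.0585.
The surplus seats go to Violet, Red, Blue, Amber.

Blue: 3, Green: 6, Silver: 1, Amber: 7, Red: 5, Gold: 4, Violet: 7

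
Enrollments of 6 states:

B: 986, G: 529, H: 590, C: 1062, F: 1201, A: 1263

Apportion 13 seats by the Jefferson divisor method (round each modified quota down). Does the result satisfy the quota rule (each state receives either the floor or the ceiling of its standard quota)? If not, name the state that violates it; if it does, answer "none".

none

Standard quotas: B 2.276, G 1.221, H 1.362, C 2.452, F 2.773, A 2.916.
Jefferson allocation: B 2, G 1, H 1, C 3, F 3, A 3.
Every allocation lies between the lower and upper quota.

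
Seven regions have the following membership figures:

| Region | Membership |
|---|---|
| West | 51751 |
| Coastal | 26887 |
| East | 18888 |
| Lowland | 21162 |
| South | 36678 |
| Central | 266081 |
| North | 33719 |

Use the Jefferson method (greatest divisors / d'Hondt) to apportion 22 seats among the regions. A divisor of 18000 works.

West=2, Coastal=1, East=1, Lowland=1, South=2, Central=14, North=1

With modified divisor 18000: modified quotas West 2.875, Coastal 1.494, East 1.049, Lowland 1.176, South 2.038, Central 14.782, North 1.873.
Rounding down: West 2, Coastal 1, East 1, Lowland 1, South 2, Central 14, North 1 (total 22).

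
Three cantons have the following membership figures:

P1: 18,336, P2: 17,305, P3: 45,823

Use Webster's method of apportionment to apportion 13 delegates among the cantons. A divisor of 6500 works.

With modified divisor 6500: modified quotas P1 2.821, P2 2.662, P3 7.050.
Rounding to the nearest integer: P1 3, P2 3, P3 7 (total 13).

P1 3; P2 3; P3 7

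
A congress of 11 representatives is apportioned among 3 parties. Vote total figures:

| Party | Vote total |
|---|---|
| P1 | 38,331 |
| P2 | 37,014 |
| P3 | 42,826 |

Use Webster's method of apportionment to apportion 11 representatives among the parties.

Standard divisor 118171/11 ≈ 10742.818; standard quotas: P1 3.568, P2 3.445, P3 3.986.
Rounding to the nearest integer gives P1 4, P2 3, P3 4 — total 11, matching the house size, so no adjustment is needed.

P1: 4, P2: 3, P3: 4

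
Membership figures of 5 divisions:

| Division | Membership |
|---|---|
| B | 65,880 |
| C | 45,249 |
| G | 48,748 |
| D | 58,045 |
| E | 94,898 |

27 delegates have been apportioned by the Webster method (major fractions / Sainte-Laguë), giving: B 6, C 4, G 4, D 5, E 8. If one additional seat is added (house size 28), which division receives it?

Priority for the next seat is population ÷ (current seats + 0.5).
Priorities: B 10135.385, C 10055.333, G 10832.889, D 10553.636, E 11164.471.
Highest priority: E.

E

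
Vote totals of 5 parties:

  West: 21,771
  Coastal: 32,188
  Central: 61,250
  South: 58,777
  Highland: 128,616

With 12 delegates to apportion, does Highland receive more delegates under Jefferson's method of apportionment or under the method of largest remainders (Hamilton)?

Jefferson: West 1, Coastal 1, Central 2, South 2, Highland 6.
Hamilton: West 1, Coastal 1, Central 3, South 2, Highland 5.
Highland gets 6 under Jefferson and 5 under Hamilton.

Jefferson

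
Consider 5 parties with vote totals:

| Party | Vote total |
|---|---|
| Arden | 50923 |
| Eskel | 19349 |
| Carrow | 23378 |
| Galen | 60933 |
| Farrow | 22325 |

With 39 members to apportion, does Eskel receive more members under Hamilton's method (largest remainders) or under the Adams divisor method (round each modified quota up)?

Adams

Hamilton: Arden 11, Eskel 4, Carrow 5, Galen 14, Farrow 5.
Adams: Arden 11, Eskel 5, Carrow 5, Galen 13, Farrow 5.
Eskel gets 4 under Hamilton and 5 under Adams.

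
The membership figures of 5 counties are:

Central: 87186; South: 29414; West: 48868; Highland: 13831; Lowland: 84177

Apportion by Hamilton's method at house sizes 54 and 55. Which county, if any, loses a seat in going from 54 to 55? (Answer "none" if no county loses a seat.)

none

At 54 seats: Central 18, South 6, West 10, Highland 3, Lowland 17.
At 55 seats: Central 18, South 6, West 10, Highland 3, Lowland 18.
No county's allocation decreased.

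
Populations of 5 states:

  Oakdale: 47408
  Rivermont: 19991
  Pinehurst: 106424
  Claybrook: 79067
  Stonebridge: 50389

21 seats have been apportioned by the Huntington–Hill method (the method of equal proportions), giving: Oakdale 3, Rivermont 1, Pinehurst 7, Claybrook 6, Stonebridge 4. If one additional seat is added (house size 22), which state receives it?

Pinehurst

Priority for the next seat is population ÷ (√(s·(s+1))).
Priorities: Oakdale 13685.511, Rivermont 14135.772, Pinehurst 14221.505, Claybrook 12200.303, Stonebridge 11267.323.
Highest priority: Pinehurst.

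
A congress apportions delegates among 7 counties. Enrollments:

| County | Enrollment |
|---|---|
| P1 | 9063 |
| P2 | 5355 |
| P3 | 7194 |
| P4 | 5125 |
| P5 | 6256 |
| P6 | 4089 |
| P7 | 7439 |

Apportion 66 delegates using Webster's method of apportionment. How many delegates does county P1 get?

13

Standard divisor 44521/66 ≈ 674.561; standard quotas: P1 13.435, P2 7.939, P3 10.665, P4 7.598, P5 9.274, P6 6.062, P7 11.028.
Rounding to the nearest integer gives P1 13, P2 8, P3 11, P4 8, P5 9, P6 6, P7 11 — total 66, matching the house size, so no adjustment is needed.
P1 receives 13.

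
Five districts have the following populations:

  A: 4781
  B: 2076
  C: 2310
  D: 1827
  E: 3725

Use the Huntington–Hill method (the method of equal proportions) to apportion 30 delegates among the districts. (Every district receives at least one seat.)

A: 10, B: 4, C: 5, D: 4, E: 7

With divisor 501: modified quotas A 9.543, B 4.144, C 4.611, D 3.647, E 7.435.
Geometric-mean thresholds: A √(9·10)=9.487, B √(4·5)=4.472, C √(4·5)=4.472, D √(3·4)=3.464, E √(7·8)=7.483.
Each quota rounded against its threshold gives A 10, B 4, C 5, D 4, E 7 (total 30).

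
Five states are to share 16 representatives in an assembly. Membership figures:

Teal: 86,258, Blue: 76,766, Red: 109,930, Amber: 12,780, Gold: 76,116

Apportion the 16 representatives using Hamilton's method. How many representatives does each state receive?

Standard divisor: 361850 ÷ 16 ≈ 22615.625.
Standard quotas: Teal 3.8141, Blue 3.3944, Red 4.8608, Amber 0.5651, Gold 3.3656.
Lower quotas: Teal 3, Blue 3, Red 4, Amber 0, Gold 3 (sum 13, leaving 3 seats).
Remainders in descending order: Red 0.8608, Teal 0.8141, Amber 0.5651, Blue 0.3944, Gold 0.3656.
The surplus seats go to Red, Teal, Amber.

Teal 4; Blue 3; Red 5; Amber 1; Gold 3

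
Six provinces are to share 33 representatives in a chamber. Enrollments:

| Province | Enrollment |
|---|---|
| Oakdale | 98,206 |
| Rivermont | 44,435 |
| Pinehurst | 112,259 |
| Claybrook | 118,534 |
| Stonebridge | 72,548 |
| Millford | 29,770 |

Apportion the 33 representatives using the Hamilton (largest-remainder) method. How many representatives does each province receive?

The standard divisor is 475752/33 ≈ 14416.727.
Standard quotas: Oakdale 6.8119, Rivermont 3.0822, Pinehurst 7.7867, Claybrook 8.2220, Stonebridge 5.0322, Millford 2.0650.
Lower quotas: Oakdale 6, Rivermont 3, Pinehurst 7, Claybrook 8, Stonebridge 5, Millford 2 (sum 31, leaving 2 seats).
Remainders in descending order: Oakdale 0.8119, Pinehurst 0.7867, Claybrook 0.2220, Rivermont 0.0822, Millford 0.0650, Stonebridge 0.0322.
The surplus seats go to Oakdale, Pinehurst.

Oakdale 7, Rivermont 3, Pinehurst 8, Claybrook 8, Stonebridge 5, Millford 2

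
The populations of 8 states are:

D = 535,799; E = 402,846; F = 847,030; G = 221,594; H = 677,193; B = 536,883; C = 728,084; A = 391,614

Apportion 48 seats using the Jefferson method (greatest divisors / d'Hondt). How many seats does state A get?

4

Standard divisor 4341043/48 ≈ 90438.396; standard quotas: D 5.924, E 4.454, F 9.366, G 2.450, H 7.488, B 5.936, C 8.051, A 4.330.
Rounding down gives 5, 4, 9, 2, 7, 5, 8, 4 = 44 seats, so the divisor must be adjusted.
With modified divisor 82800: modified quotas D 6.471, E 4.865, F 10.230, G 2.676, H 8.179, B 6.484, C 8.793, A 4.730.
Rounding down: D 6, E 4, F 10, G 2, H 8, B 6, C 8, A 4 (total 48).
A receives 4.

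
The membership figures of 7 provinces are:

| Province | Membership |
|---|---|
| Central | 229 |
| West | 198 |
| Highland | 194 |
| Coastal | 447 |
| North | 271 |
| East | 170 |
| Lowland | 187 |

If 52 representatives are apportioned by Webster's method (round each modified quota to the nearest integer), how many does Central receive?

7

Standard divisor 1696/52 ≈ 32.615; standard quotas: Central 7.021, West 6.071, Highland 5.948, Coastal 13.705, North 8.309, East 5.212, Lowland 5.733.
Rounding to the nearest integer gives Central 7, West 6, Highland 6, Coastal 14, North 8, East 5, Lowland 6 — total 52, matching the house size, so no adjustment is needed.
Central receives 7.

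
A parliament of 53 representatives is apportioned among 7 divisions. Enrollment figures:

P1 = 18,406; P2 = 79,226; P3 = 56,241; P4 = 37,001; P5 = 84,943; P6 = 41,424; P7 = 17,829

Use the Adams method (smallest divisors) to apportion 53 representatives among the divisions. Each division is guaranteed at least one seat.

P1=3, P2=12, P3=9, P4=6, P5=13, P6=7, P7=3

Standard divisor 335070/53 ≈ 6322.075; standard quotas: P1 2.911, P2 12.532, P3 8.896, P4 5.853, P5 13.436, P6 6.552, P7 2.820.
Rounding up gives 3, 13, 9, 6, 14, 7, 3 = 55 seats, so the divisor must be adjusted.
With modified divisor 6800: modified quotas P1 2.707, P2 11.651, P3 8.271, P4 5.441, P5 12.492, P6 6.092, P7 2.622.
Rounding up: P1 3, P2 12, P3 9, P4 6, P5 13, P6 7, P7 3 (total 53).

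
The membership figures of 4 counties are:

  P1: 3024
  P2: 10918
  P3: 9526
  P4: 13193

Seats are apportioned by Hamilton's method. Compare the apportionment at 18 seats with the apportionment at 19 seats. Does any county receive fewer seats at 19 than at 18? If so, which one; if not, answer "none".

At 18 seats: P1 2, P2 5, P3 5, P4 6.
At 19 seats: P1 1, P2 6, P3 5, P4 7.
P1 drops from 2 to 1.

P1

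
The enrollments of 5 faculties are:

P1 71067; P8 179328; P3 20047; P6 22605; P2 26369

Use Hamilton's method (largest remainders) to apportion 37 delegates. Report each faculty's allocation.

P1=8, P8=21, P3=2, P6=3, P2=3

The standard divisor is 319416/37 ≈ 8632.865.
Standard quotas: P1 8.2321, P8 20.7727, P3 2.3222, P6 2.6185, P2 3.0545.
Lower quotas: P1 8, P8 20, P3 2, P6 2, P2 3 (sum 35, leaving 2 seats).
Remainders in descending order: P8 0.7727, P6 0.6185, P3 0.3222, P1 0.2321, P2 0.0545.
Largest remainders: P8, P6 receive the extra seats.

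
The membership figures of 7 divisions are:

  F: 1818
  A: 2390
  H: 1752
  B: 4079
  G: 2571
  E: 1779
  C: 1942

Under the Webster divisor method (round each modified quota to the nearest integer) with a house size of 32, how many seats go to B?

8

Standard divisor 16331/32 ≈ 510.344; standard quotas: F 3.562, A 4.683, H 3.433, B 7.993, G 5.038, E 3.486, C 3.805.
Rounding to the nearest integer gives F 4, A 5, H 3, B 8, G 5, E 3, C 4 — total 32, matching the house size, so no adjustment is needed.
B receives 8.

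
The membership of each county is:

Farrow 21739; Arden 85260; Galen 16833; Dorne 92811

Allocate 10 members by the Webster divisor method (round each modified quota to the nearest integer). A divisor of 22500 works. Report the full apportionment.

Farrow 1, Arden 4, Galen 1, Dorne 4

With modified divisor 22500: modified quotas Farrow 0.966, Arden 3.789, Galen 0.748, Dorne 4.125.
Rounding to the nearest integer: Farrow 1, Arden 4, Galen 1, Dorne 4 (total 10).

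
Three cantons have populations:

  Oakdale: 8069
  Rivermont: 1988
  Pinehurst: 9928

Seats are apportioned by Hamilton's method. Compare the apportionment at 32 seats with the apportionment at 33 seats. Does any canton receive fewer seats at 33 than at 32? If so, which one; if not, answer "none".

none

At 32 seats: Oakdale 13, Rivermont 3, Pinehurst 16.
At 33 seats: Oakdale 13, Rivermont 3, Pinehurst 17.
No canton's allocation decreased.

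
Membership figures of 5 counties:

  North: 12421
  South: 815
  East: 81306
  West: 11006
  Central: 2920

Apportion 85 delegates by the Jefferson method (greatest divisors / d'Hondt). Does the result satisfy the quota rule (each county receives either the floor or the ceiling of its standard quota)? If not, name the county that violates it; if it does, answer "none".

Standard quotas: North 9.734, South 0.639, East 63.715, West 8.625, Central 2.288.
Jefferson allocation: North 10, South 0, East 65, West 8, Central 2.
East has quota 63.715 (lower 63, upper 64) but receives 65 — outside the quota interval.

East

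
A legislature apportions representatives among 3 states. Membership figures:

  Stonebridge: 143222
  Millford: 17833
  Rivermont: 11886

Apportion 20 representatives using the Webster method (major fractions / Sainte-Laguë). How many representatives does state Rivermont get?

Standard divisor 172941/20 ≈ 8647.05; standard quotas: Stonebridge 16.563, Millford 2.062, Rivermont 1.375.
Rounding to the nearest integer gives Stonebridge 17, Millford 2, Rivermont 1 — total 20, matching the house size, so no adjustment is needed.
Rivermont receives 1.

1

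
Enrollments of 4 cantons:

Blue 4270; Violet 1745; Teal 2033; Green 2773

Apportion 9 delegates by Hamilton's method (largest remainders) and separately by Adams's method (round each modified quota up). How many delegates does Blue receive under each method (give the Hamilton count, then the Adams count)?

4 and 3

Hamilton: Blue 4, Violet 1, Teal 2, Green 2.
Adams: Blue 3, Violet 2, Teal 2, Green 2.
Blue gets 4 under Hamilton and 3 under Adams.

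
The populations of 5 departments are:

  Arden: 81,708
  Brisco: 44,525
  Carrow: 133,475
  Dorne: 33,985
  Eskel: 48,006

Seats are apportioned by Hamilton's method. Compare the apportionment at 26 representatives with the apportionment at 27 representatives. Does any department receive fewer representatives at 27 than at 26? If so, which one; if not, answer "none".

none

At 26 seats: Arden 6, Brisco 3, Carrow 10, Dorne 3, Eskel 4.
At 27 seats: Arden 6, Brisco 3, Carrow 11, Dorne 3, Eskel 4.
No department's allocation decreased.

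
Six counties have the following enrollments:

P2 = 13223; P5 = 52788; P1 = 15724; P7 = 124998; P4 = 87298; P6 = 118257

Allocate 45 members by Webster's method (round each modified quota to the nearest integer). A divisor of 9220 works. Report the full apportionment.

With modified divisor 9220: modified quotas P2 1.434, P5 5.725, P1 1.705, P7 13.557, P4 9.468, P6 12.826.
Rounding to the nearest integer: P2 1, P5 6, P1 2, P7 14, P4 9, P6 13 (total 45).

P2: 1, P5: 6, P1: 2, P7: 14, P4: 9, P6: 13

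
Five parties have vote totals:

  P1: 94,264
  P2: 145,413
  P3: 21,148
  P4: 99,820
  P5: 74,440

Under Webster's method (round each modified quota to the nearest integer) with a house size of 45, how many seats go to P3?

Standard divisor 435085/45 ≈ 9668.556; standard quotas: P1 9.750, P2 15.040, P3 2.187, P4 10.324, P5 7.699.
Rounding to the nearest integer gives P1 10, P2 15, P3 2, P4 10, P5 8 — total 45, matching the house size, so no adjustment is needed.
P3 receives 2.

2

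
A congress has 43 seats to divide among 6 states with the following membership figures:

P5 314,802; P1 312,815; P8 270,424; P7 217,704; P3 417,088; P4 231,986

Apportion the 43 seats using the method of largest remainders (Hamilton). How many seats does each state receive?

P5 8; P1 8; P8 6; P7 5; P3 10; P4 6

The standard divisor is 1764819/43 ≈ 41042.302.
Standard quotas: P5 7.6702, P1 7.6218, P8 6.5889, P7 5.3044, P3 10.1624, P4 5.6524.
Lower quotas: P5 7, P1 7, P8 6, P7 5, P3 10, P4 5 (sum 40, leaving 3 seats).
Remainders in descending order: P5 0.6702, P4 0.6524, P1 0.6218, P8 0.5889, P7 0.3044, P3 0.1624.
Largest remainders: P5, P4, P1 receive the extra seats.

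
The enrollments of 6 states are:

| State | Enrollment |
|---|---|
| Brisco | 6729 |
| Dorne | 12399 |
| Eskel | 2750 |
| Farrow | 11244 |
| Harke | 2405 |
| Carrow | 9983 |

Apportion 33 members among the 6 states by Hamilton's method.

Brisco: 5, Dorne: 9, Eskel: 2, Farrow: 8, Harke: 2, Carrow: 7

The standard divisor is 45510/33 ≈ 1379.091.
Standard quotas: Brisco 4.8793, Dorne 8.9907, Eskel 1.9941, Farrow 8.1532, Harke 1.7439, Carrow 7.2388.
Lower quotas: Brisco 4, Dorne 8, Eskel 1, Farrow 8, Harke 1, Carrow 7 (sum 29, leaving 4 seats).
Remainders in descending order: Eskel 0.9941, Dorne 0.9907, Brisco 0.8793, Harke 0.7439, Carrow 0.2388, Farrow 0.1532.
Largest remainders: Eskel, Dorne, Brisco, Harke receive the extra seats.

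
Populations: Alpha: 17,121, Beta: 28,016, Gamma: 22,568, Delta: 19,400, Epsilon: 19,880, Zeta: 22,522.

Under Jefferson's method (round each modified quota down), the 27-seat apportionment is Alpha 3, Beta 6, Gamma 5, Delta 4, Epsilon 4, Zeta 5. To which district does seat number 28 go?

Alpha

Priority for the next seat is population ÷ (current seats + 1).
Priorities: Alpha 4280.250, Beta 4002.286, Gamma 3761.333, Delta 3880.000, Epsilon 3976.000, Zeta 3753.667.
Highest priority: Alpha.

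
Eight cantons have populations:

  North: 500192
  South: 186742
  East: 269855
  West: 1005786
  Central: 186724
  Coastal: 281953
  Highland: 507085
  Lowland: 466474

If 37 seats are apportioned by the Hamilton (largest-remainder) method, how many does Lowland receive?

5

Standard divisor: 3404811 ÷ 37 ≈ 92021.919.
Standard quotas: North 5.4356, South 2.0293, East 2.9325, West 10.9299, Central 2.0291, Coastal 3.0640, Highland 5.5105, Lowland 5.0692.
Lower quotas: North 5, South 2, East 2, West 10, Central 2, Coastal 3, Highland 5, Lowland 5 (sum 34, leaving 3 seats).
Remainders in descending order: East 0.9325, West 0.9299, Highland 0.5105, North 0.4356, Lowland 0.0692, Coastal 0.0640, South 0.0293, Central 0.0291.
Largest remainders: East, West, Highland receive the extra seats.
Lowland receives 5.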